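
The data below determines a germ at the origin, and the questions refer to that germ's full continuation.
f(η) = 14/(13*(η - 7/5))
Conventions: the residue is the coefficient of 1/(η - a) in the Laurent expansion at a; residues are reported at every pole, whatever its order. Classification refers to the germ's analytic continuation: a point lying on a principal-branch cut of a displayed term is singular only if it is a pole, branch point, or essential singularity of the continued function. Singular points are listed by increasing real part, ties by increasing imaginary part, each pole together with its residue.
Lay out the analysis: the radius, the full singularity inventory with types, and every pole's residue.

Radius of convergence at 0: 7/5.
At 7/5: a pole of order 1; residue 14/13.

Denominator factor (η - 7/5): pole of order 1 at 7/5, modulus 7/5.
The radius of convergence is the smallest modulus among the singular points: 7/5.
At the order-1 pole 7/5 set g(η) = (η - (7/5))*f(η) = 14/13.
Simple pole: residue = g(a) at a = 7/5, which is 14/13.


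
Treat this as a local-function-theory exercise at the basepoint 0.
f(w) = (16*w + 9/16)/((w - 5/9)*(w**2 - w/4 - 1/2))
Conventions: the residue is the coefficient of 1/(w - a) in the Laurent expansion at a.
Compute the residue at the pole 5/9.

The residue is -12249/428.

At the order-1 pole 5/9 set g(w) = (w - (5/9))*f(w) = (16*w + 9/16)/(w**2 - w/4 - 1/2).
Simple pole: residue = g(a) at a = 5/9, which is -12249/428.


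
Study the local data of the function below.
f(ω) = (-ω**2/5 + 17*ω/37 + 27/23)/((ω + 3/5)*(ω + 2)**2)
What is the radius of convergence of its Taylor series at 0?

The radius of convergence is 3/5.

Denominator factor (ω + 2)^2: pole of order 2 at -2, modulus 2.
Denominator factor (ω + 3/5): pole of order 1 at -3/5, modulus 3/5.
The radius of convergence is the smallest modulus among the singular points: 3/5.


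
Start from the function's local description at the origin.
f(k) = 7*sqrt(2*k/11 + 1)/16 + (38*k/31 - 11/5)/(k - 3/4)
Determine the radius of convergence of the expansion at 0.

The radius of convergence is 3/4.

Denominator factor (k - 3/4): pole of order 1 at 3/4, modulus 3/4.
Branch term (7/16)*sqrt(1 - k/(-11/2)): its argument vanishes at k = -11/2, a square-root branch point, modulus 11/2.
The radius of convergence is the smallest modulus among the singular points: 3/4.


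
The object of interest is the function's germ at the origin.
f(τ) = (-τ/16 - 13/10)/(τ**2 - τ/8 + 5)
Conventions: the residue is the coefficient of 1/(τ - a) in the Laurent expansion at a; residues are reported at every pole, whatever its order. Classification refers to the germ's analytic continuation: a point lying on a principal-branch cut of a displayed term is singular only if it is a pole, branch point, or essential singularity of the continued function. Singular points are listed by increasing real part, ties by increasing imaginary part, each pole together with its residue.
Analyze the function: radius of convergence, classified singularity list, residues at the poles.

Radius of convergence at 0: sqrt(5).
At (1/16) - ((1/16)*sqrt(1279))*i: a pole of order 1; residue (-1/32) - ((1669/204640)*sqrt(1279))*i.
At (1/16) + ((1/16)*sqrt(1279))*i: a pole of order 1; residue (-1/32) + ((1669/204640)*sqrt(1279))*i.

Denominator factor (τ**2 - τ/8 + 5): discriminant -1279/64, complex-conjugate roots (1/16) + ((1/16)*sqrt(1279))*i and (1/16) - ((1/16)*sqrt(1279))*i; poles of order 1, moduli sqrt(5) and sqrt(5).
The radius of convergence is the smallest modulus among the singular points: sqrt(5).
The factor τ**2 - τ/8 + 5 splits as (τ - a)(τ - a') with a = (1/16) - ((1/16)*sqrt(1279))*i, a' = (1/16) + ((1/16)*sqrt(1279))*i. At the order-1 pole a set g(τ) = (τ - a)*f(τ) = [-τ/16 - 13/10] / (τ - a').
Simple pole: residue = g(a) at a = (1/16) - ((1/16)*sqrt(1279))*i, which is (-1/32) - ((1669/204640)*sqrt(1279))*i.
The factor τ**2 - τ/8 + 5 splits as (τ - a)(τ - a') with a = (1/16) + ((1/16)*sqrt(1279))*i, a' = (1/16) - ((1/16)*sqrt(1279))*i. At the order-1 pole a set g(τ) = (τ - a)*f(τ) = [-τ/16 - 13/10] / (τ - a').
Simple pole: residue = g(a) at a = (1/16) + ((1/16)*sqrt(1279))*i, which is (-1/32) + ((1669/204640)*sqrt(1279))*i.
List the singular points by increasing real part (a conjugate pair: the negative imaginary part first).


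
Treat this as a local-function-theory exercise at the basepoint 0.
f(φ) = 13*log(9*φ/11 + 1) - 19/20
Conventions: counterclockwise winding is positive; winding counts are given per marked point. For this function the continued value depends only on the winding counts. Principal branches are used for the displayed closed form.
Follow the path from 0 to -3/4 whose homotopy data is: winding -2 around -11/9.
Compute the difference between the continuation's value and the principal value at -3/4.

Continued minus principal equals -(52)*pi*i.

The rational part is single-valued and drops out of the difference; each branch term changes only by its own monodromy.
(13)*log(1 - φ/(-11/9)): each positive loop around -11/9 adds 2*pi*i to the log, so winding -2 contributes (13)*(-2)*2*pi*i = -(52)*pi*i.
Summing the contributions at φ = -3/4 gives -(52)*pi*i.


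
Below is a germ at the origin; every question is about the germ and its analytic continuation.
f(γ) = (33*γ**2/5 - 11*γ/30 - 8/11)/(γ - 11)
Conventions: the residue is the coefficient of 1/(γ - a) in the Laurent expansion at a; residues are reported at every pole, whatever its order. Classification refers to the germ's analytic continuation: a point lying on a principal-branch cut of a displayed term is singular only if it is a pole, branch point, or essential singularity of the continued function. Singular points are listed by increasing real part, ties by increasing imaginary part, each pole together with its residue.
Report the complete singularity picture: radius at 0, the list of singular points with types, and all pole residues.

Denominator factor (γ - 11): pole of order 1 at 11, modulus 11.
The radius of convergence is the smallest modulus among the singular points: 11.
At the order-1 pole 11 set g(γ) = (γ - (11))*f(γ) = 33*γ**2/5 - 11*γ/30 - 8/11.
Simple pole: residue = g(a) at a = 11, which is 261967/330.

Radius of convergence at 0: 11.
At 11: a pole of order 1; residue 261967/330.


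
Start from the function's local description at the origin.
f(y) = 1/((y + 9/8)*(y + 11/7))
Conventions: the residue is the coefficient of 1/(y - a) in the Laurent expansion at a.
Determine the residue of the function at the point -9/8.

At the order-1 pole -9/8 set g(y) = (y - (-9/8))*f(y) = 1/(y + 11/7).
Simple pole: residue = g(a) at a = -9/8, which is 56/25.

The residue is 56/25.


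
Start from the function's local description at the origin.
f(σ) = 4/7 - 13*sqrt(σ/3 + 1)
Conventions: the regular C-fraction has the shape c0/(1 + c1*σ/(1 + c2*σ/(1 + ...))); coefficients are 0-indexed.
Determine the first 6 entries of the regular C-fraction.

Taylor coefficients (expand at 0): a_0 = -87/7, a_1 = -13/6, a_2 = 13/72, a_3 = -13/432, a_4 = 65/10368, a_5 = -91/62208.
c0 = a_0 = -87/7. Peel one level at a time: if S = 1 + c*σ/S' with S'(0) = 1, then c is the σ-coefficient of S and S' = c*σ/(S - 1).
S_1 = c0/f = 1 + (-91/522)*σ + (24479/544968)*σ^2 + ...; c1 = -91/522.
S_2 = c1*σ/(S_1 - 1) = 1 + (269/1044)*σ + (-1/144)*σ^2 + ...; c2 = 269/1044.
S_3 = c2*σ/(S_2 - 1) = 1 + (29/1076)*σ + (-13079/3473328)*σ^2 + ...; c3 = 29/1076.
S_4 = c3*σ/(S_3 - 1) = 1 + (451/3228)*σ + (-1/144)*σ^2 + ...; c4 = 451/3228.
S_5 = c4*σ/(S_4 - 1) = 1 + (269/5412)*σ + ...; c5 = 269/5412.

The regular C-fraction coefficients are [-87/7, -91/522, 269/1044, 29/1076, 451/3228, 269/5412].


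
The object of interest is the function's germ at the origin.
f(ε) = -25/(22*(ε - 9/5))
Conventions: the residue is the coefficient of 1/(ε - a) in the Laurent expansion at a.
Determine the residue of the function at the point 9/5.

The residue is -25/22.

At the order-1 pole 9/5 set g(ε) = (ε - (9/5))*f(ε) = -25/22.
Simple pole: residue = g(a) at a = 9/5, which is -25/22.


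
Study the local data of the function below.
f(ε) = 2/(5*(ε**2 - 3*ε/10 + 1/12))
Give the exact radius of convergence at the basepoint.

The radius of convergence is (1/6)*sqrt(3).

Denominator factor (ε**2 - 3*ε/10 + 1/12): discriminant -73/300, complex-conjugate roots (3/20) + ((1/60)*sqrt(219))*i and (3/20) - ((1/60)*sqrt(219))*i; poles of order 1, moduli (1/6)*sqrt(3) and (1/6)*sqrt(3).
The radius of convergence is the smallest modulus among the singular points: (1/6)*sqrt(3).


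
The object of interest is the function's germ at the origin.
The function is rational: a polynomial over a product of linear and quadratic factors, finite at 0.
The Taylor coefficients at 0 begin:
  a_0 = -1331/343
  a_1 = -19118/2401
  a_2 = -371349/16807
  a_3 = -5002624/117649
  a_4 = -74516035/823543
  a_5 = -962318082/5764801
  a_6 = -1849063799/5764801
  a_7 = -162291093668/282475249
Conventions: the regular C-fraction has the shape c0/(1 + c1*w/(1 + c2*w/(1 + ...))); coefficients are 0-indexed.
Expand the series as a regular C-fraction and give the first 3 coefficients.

Taylor coefficients (read off): a_0 = -1331/343, a_1 = -19118/2401, a_2 = -371349/16807.
c0 = a_0 = -1331/343. Peel one level at a time: if S = 1 + c*w/S' with S'(0) = 1, then c is the w-coefficient of S and S' = c*w/(S - 1).
S_1 = c0/f = 1 + (-158/77)*w + (-8795/5929)*w^2 + ...; c1 = -158/77.
S_2 = c1*w/(S_1 - 1) = 1 + (-8795/12166)*w + ...; c2 = -8795/12166.

The regular C-fraction coefficients are [-1331/343, -158/77, -8795/12166].


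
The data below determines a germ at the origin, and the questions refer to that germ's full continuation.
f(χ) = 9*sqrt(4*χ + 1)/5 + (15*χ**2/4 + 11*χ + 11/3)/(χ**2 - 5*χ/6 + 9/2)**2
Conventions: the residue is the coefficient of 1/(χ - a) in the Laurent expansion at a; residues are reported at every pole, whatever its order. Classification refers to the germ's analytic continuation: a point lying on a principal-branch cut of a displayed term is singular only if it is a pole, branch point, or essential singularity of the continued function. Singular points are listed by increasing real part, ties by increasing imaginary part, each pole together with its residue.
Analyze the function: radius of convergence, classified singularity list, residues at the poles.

Radius of convergence at 0: 1/4.
At -1/4: an algebraic (square-root) branch point.
At (5/12) - ((1/12)*sqrt(623))*i: a pole of order 2; residue ((10854/388129)*sqrt(623))*i.
At (5/12) + ((1/12)*sqrt(623))*i: a pole of order 2; residue -((10854/388129)*sqrt(623))*i.

Denominator factor (χ**2 - 5*χ/6 + 9/2)^2: discriminant -623/36, complex-conjugate roots (5/12) + ((1/12)*sqrt(623))*i and (5/12) - ((1/12)*sqrt(623))*i; poles of order 2, moduli (3/2)*sqrt(2) and (3/2)*sqrt(2).
Branch term (9/5)*sqrt(1 - χ/(-1/4)): its argument vanishes at χ = -1/4, a square-root branch point, modulus 1/4.
The radius of convergence is the smallest modulus among the singular points: 1/4.
The branch term is analytic at (5/12) - ((1/12)*sqrt(623))*i and contributes nothing to the residue; only the rational part matters.
The factor χ**2 - 5*χ/6 + 9/2 splits as (χ - a)(χ - a') with a = (5/12) - ((1/12)*sqrt(623))*i, a' = (5/12) + ((1/12)*sqrt(623))*i. At the order-2 pole a set g(χ) = (χ - a)^2*(rational part) = [15*χ**2/4 + 11*χ + 11/3] / (χ - a')^2.
Order-2 pole: residue = g'(a); g'((5/12) - ((1/12)*sqrt(623))*i) = ((10854/388129)*sqrt(623))*i, so the residue is ((10854/388129)*sqrt(623))*i.
The branch term is analytic at (5/12) + ((1/12)*sqrt(623))*i and contributes nothing to the residue; only the rational part matters.
The factor χ**2 - 5*χ/6 + 9/2 splits as (χ - a)(χ - a') with a = (5/12) + ((1/12)*sqrt(623))*i, a' = (5/12) - ((1/12)*sqrt(623))*i. At the order-2 pole a set g(χ) = (χ - a)^2*(rational part) = [15*χ**2/4 + 11*χ + 11/3] / (χ - a')^2.
Order-2 pole: residue = g'(a); g'((5/12) + ((1/12)*sqrt(623))*i) = -((10854/388129)*sqrt(623))*i, so the residue is -((10854/388129)*sqrt(623))*i.
List the singular points by increasing real part (a conjugate pair: the negative imaginary part first).


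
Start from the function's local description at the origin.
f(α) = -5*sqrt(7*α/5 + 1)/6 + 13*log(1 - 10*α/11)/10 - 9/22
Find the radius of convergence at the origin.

Branch term (-5/6)*sqrt(1 - α/(-5/7)): its argument vanishes at α = -5/7, a square-root branch point, modulus 5/7.
Branch term (13/10)*log(1 - α/(11/10)): its argument vanishes at α = 11/10, a logarithmic branch point, modulus 11/10.
The radius of convergence is the smallest modulus among the singular points: 5/7.

The radius of convergence is 5/7.


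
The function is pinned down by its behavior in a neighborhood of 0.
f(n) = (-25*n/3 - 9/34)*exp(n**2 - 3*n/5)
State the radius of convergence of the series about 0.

The factor exp(n**2 - 3*n/5) is entire and contributes no finite singular point.
The polynomial part has no poles.
No finite singular points: the Taylor series at 0 converges everywhere.

The radius of convergence is infinite.


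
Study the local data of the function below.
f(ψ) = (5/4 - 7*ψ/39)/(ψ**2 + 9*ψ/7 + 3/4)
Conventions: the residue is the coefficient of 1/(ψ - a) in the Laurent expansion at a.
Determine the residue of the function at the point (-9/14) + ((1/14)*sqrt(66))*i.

The factor ψ**2 + 9*ψ/7 + 3/4 splits as (ψ - a)(ψ - a') with a = (-9/14) + ((1/14)*sqrt(66))*i, a' = (-9/14) - ((1/14)*sqrt(66))*i. At the order-1 pole a set g(ψ) = (ψ - a)*f(ψ) = [5/4 - 7*ψ/39] / (ψ - a').
Simple pole: residue = g(a) at a = (-9/14) + ((1/14)*sqrt(66))*i, which is (-7/78) - ((497/3432)*sqrt(66))*i.

The residue is (-7/78) - ((497/3432)*sqrt(66))*i.


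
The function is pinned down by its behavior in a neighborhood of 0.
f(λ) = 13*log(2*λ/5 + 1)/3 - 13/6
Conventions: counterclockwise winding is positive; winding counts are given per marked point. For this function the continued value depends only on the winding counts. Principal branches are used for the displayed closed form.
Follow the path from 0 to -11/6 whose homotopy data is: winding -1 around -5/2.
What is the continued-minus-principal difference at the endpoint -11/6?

The rational part is single-valued and drops out of the difference; each branch term changes only by its own monodromy.
(13/3)*log(1 - λ/(-5/2)): each positive loop around -5/2 adds 2*pi*i to the log, so winding -1 contributes (13/3)*(-1)*2*pi*i = -(26/3)*pi*i.
Summing the contributions at λ = -11/6 gives -(26/3)*pi*i.

Continued minus principal equals -(26/3)*pi*i.


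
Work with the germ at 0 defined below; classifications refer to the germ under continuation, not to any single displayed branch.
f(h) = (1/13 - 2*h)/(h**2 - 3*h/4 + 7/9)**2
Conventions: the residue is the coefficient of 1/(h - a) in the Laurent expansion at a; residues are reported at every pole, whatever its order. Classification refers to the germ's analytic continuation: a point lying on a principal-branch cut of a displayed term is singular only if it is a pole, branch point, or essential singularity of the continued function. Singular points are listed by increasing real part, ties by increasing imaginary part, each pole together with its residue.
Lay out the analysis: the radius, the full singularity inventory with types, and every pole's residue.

Radius of convergence at 0: (1/3)*sqrt(7).
At (3/8) - ((1/24)*sqrt(367))*i: a pole of order 2; residue -((30240/1750957)*sqrt(367))*i.
At (3/8) + ((1/24)*sqrt(367))*i: a pole of order 2; residue ((30240/1750957)*sqrt(367))*i.

Denominator factor (h**2 - 3*h/4 + 7/9)^2: discriminant -367/144, complex-conjugate roots (3/8) + ((1/24)*sqrt(367))*i and (3/8) - ((1/24)*sqrt(367))*i; poles of order 2, moduli (1/3)*sqrt(7) and (1/3)*sqrt(7).
The radius of convergence is the smallest modulus among the singular points: (1/3)*sqrt(7).
The factor h**2 - 3*h/4 + 7/9 splits as (h - a)(h - a') with a = (3/8) - ((1/24)*sqrt(367))*i, a' = (3/8) + ((1/24)*sqrt(367))*i. At the order-2 pole a set g(h) = (h - a)^2*f(h) = [1/13 - 2*h] / (h - a')^2.
Order-2 pole: residue = g'(a); g'((3/8) - ((1/24)*sqrt(367))*i) = -((30240/1750957)*sqrt(367))*i, so the residue is -((30240/1750957)*sqrt(367))*i.
The factor h**2 - 3*h/4 + 7/9 splits as (h - a)(h - a') with a = (3/8) + ((1/24)*sqrt(367))*i, a' = (3/8) - ((1/24)*sqrt(367))*i. At the order-2 pole a set g(h) = (h - a)^2*f(h) = [1/13 - 2*h] / (h - a')^2.
Order-2 pole: residue = g'(a); g'((3/8) + ((1/24)*sqrt(367))*i) = ((30240/1750957)*sqrt(367))*i, so the residue is ((30240/1750957)*sqrt(367))*i.
List the singular points by increasing real part (a conjugate pair: the negative imaginary part first).


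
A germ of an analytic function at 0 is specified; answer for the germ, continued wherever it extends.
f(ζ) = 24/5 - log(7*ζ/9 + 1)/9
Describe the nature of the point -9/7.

The point is a logarithmic branch point.

The term (-1/9)*log(1 - ζ/(-9/7)) has argument 1 - -9/7/(-9/7) = 0 at -9/7: a logarithmic (infinitely-sheeted) branch point; the remaining terms are analytic or single-valued there.


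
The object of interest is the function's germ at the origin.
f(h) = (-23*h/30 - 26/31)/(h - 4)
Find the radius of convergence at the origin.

Denominator factor (h - 4): pole of order 1 at 4, modulus 4.
The radius of convergence is the smallest modulus among the singular points: 4.

The radius of convergence is 4.


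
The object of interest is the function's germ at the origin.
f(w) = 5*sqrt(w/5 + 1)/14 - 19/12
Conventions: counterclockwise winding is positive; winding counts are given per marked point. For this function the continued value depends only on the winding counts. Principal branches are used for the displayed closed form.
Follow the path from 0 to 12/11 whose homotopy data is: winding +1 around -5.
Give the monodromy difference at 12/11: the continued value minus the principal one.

The rational part is single-valued and drops out of the difference; each branch term changes only by its own monodromy.
(5/14)*sqrt(1 - w/(-5)): winding +1 is odd, the square root flips sign, contributing -2*(5/14)*sqrt(1 - (12/11)/(-5)) = -2*(5/14)*sqrt(67/55) = -(1/77)*sqrt(3685).
Summing the contributions at w = 12/11 gives -(1/77)*sqrt(3685).

Continued minus principal equals -(1/77)*sqrt(3685).


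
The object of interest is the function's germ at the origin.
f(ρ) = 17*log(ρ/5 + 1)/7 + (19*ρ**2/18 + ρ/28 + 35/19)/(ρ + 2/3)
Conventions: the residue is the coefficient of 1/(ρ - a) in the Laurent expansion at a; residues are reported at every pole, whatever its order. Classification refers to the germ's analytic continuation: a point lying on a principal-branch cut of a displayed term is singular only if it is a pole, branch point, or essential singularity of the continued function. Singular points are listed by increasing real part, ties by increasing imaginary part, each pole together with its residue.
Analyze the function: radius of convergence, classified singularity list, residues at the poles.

Denominator factor (ρ + 2/3): pole of order 1 at -2/3, modulus 2/3.
Branch term (17/7)*log(1 - ρ/(-5)): its argument vanishes at ρ = -5, a logarithmic branch point, modulus 5.
The radius of convergence is the smallest modulus among the singular points: 2/3.
The branch term is analytic at -2/3 and contributes nothing to the residue; only the rational part matters.
At the order-1 pole -2/3 set g(ρ) = (ρ - (-2/3))*(rational part) = 19*ρ**2/18 + ρ/28 + 35/19.
Simple pole: residue = g(a) at a = -2/3, which is 49285/21546.
List the singular points by increasing real part (a conjugate pair: the negative imaginary part first).

Radius of convergence at 0: 2/3.
At -5: a logarithmic branch point.
At -2/3: a pole of order 1; residue 49285/21546.


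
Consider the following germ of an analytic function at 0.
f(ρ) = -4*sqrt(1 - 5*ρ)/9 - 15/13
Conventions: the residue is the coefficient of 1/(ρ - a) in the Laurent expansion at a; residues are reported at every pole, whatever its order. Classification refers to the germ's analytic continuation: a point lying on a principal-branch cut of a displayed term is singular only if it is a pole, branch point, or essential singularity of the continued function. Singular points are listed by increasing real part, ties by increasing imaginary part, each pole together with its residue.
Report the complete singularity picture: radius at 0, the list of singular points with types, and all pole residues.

Branch term (-4/9)*sqrt(1 - ρ/(1/5)): its argument vanishes at ρ = 1/5, a square-root branch point, modulus 1/5.
The radius of convergence is the smallest modulus among the singular points: 1/5.

Radius of convergence at 0: 1/5.
At 1/5: an algebraic (square-root) branch point.


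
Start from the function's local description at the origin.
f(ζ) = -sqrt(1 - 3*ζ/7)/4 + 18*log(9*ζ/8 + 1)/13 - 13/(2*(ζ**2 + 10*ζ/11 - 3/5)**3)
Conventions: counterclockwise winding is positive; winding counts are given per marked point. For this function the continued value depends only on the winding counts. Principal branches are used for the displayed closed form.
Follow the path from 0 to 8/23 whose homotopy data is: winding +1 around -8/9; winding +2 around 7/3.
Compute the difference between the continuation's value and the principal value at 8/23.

The rational part is single-valued and drops out of the difference; each branch term changes only by its own monodromy.
(-1/4)*sqrt(1 - ζ/(7/3)): winding +2 is even, the square root returns to the same sheet, contribution 0.
(18/13)*log(1 - ζ/(-8/9)): each positive loop around -8/9 adds 2*pi*i to the log, so winding +1 contributes (18/13)*(1)*2*pi*i = (36/13)*pi*i.
Summing the contributions at ζ = 8/23 gives (36/13)*pi*i.

Continued minus principal equals (36/13)*pi*i.


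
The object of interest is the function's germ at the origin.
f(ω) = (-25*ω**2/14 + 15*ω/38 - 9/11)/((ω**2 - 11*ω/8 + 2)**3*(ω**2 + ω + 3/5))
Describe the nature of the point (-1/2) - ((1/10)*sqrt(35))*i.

The point is a pole of order 1.

The denominator factor ω**2 + ω + 3/5 vanishes at (-1/2) - ((1/10)*sqrt(35))*i and appears to the power 1; the numerator there equals (-2449/2926) - ((29/133)*sqrt(35))*i, nonzero, and no other factor vanishes.
Hence a pole whose order is the multiplicity, 1.


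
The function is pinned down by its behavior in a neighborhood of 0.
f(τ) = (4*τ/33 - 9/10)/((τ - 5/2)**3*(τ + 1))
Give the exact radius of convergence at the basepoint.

The radius of convergence is 1.

Denominator factor (τ - 5/2)^3: pole of order 3 at 5/2, modulus 5/2.
Denominator factor (τ + 1): pole of order 1 at -1, modulus 1.
The radius of convergence is the smallest modulus among the singular points: 1.


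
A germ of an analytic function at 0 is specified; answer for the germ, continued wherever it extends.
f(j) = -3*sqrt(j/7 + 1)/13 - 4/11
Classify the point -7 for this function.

The point is an algebraic (square-root) branch point.

The term (-3/13)*sqrt(1 - j/(-7)) has argument 1 - -7/(-7) = 0 at -7: a square-root (algebraic, two-sheeted) branch point; the remaining terms are analytic or single-valued there.


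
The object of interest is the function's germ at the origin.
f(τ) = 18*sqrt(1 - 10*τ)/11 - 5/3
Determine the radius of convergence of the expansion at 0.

The radius of convergence is 1/10.

Branch term (18/11)*sqrt(1 - τ/(1/10)): its argument vanishes at τ = 1/10, a square-root branch point, modulus 1/10.
The radius of convergence is the smallest modulus among the singular points: 1/10.


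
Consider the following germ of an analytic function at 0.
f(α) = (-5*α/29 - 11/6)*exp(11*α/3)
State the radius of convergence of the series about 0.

The radius of convergence is infinite.

The factor exp(11*α/3) is entire and contributes no finite singular point.
The polynomial part has no poles.
No finite singular points: the Taylor series at 0 converges everywhere.


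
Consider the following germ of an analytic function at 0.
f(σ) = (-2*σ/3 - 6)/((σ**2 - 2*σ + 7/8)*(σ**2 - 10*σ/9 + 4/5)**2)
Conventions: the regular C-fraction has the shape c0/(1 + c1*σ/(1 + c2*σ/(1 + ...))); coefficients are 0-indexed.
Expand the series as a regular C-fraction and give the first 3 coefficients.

Taylor coefficients (expand at 0): a_0 = -75/7, a_1 = -8150/147, a_2 = -5667925/37044.
c0 = a_0 = -75/7. Peel one level at a time: if S = 1 + c*σ/S' with S'(0) = 1, then c is the σ-coefficient of S and S' = c*σ/(S - 1).
S_1 = c0/f = 1 + (-326/63)*σ + (3149/252)*σ^2 + ...; c1 = -326/63.
S_2 = c1*σ/(S_1 - 1) = 1 + (3149/1304)*σ + ...; c2 = 3149/1304.

The regular C-fraction coefficients are [-75/7, -326/63, 3149/1304].


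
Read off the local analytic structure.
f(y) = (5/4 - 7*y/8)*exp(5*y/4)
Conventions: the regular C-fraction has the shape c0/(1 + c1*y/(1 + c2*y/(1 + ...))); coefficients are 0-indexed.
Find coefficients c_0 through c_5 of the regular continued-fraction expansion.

The regular C-fraction coefficients are [5/4, -11/20, 317/440, -50125/83688, -799205/3050808, -16282705/46615448].

Taylor coefficients (expand at 0): a_0 = 5/4, a_1 = 11/16, a_2 = -15/128, a_3 = -425/1536, a_4 = -3875/24576, a_5 = -1875/32768.
c0 = a_0 = 5/4. Peel one level at a time: if S = 1 + c*y/S' with S'(0) = 1, then c is the y-coefficient of S and S' = c*y/(S - 1).
S_1 = c0/f = 1 + (-11/20)*y + (317/800)*y^2 + ...; c1 = -11/20.
S_2 = c1*y/(S_1 - 1) = 1 + (317/440)*y + (10025/23232)*y^2 + ...; c2 = 317/440.
S_3 = c2*y/(S_2 - 1) = 1 + (-50125/83688)*y + (-9081875/57881664)*y^2 + ...; c3 = -50125/83688.
S_4 = c3*y/(S_3 - 1) = 1 + (-799205/3050808)*y + (-2825075/30873792)*y^2 + ...; c4 = -799205/3050808.
S_5 = c4*y/(S_4 - 1) = 1 + (-16282705/46615448)*y + ...; c5 = -16282705/46615448.


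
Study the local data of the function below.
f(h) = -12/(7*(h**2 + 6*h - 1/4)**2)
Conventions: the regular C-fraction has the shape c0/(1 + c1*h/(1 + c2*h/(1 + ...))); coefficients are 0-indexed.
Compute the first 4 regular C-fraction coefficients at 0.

The regular C-fraction coefficients are [-192/7, -48, 71/6, -5185/426].

Taylor coefficients (expand at 0): a_0 = -192/7, a_1 = -9216/7, a_2 = -47616, a_3 = -10727424/7.
c0 = a_0 = -192/7. Peel one level at a time: if S = 1 + c*h/S' with S'(0) = 1, then c is the h-coefficient of S and S' = c*h/(S - 1).
S_1 = c0/f = 1 + (-48)*h + (568)*h^2 + ...; c1 = -48.
S_2 = c1*h/(S_1 - 1) = 1 + (71/6)*h + (5185/36)*h^2 + ...; c2 = 71/6.
S_3 = c2*h/(S_2 - 1) = 1 + (-5185/426)*h + ...; c3 = -5185/426.


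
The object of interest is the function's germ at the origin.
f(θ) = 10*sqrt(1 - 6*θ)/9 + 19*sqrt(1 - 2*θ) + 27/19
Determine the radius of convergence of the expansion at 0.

Branch term (10/9)*sqrt(1 - θ/(1/6)): its argument vanishes at θ = 1/6, a square-root branch point, modulus 1/6.
Branch term (19)*sqrt(1 - θ/(1/2)): its argument vanishes at θ = 1/2, a square-root branch point, modulus 1/2.
The radius of convergence is the smallest modulus among the singular points: 1/6.

The radius of convergence is 1/6.


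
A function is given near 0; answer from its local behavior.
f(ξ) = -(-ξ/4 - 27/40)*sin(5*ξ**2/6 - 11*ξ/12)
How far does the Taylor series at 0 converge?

The radius of convergence is infinite.

The factor -sin(5*ξ**2/6 - 11*ξ/12) is entire and contributes no finite singular point.
The polynomial part has no poles.
No finite singular points: the Taylor series at 0 converges everywhere.


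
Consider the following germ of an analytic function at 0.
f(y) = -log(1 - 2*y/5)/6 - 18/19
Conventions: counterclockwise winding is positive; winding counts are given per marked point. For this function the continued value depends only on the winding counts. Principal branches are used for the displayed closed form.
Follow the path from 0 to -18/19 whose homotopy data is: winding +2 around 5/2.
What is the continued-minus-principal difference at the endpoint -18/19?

Continued minus principal equals -(2/3)*pi*i.

The rational part is single-valued and drops out of the difference; each branch term changes only by its own monodromy.
(-1/6)*log(1 - y/(5/2)): each positive loop around 5/2 adds 2*pi*i to the log, so winding +2 contributes (-1/6)*(2)*2*pi*i = -(2/3)*pi*i.
Summing the contributions at y = -18/19 gives -(2/3)*pi*i.


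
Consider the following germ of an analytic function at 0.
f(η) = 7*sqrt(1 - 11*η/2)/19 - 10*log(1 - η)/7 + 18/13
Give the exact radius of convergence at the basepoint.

Branch term (7/19)*sqrt(1 - η/(2/11)): its argument vanishes at η = 2/11, a square-root branch point, modulus 2/11.
Branch term (-10/7)*log(1 - η/(1)): its argument vanishes at η = 1, a logarithmic branch point, modulus 1.
The radius of convergence is the smallest modulus among the singular points: 2/11.

The radius of convergence is 2/11.


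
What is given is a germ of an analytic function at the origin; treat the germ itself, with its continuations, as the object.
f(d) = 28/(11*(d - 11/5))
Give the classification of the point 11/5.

The point is a pole of order 1.

The denominator factor d - 11/5 vanishes at 11/5 and appears to the power 1; the numerator there equals 28/11, nonzero, and no other factor vanishes.
Hence a pole whose order is the multiplicity, 1.


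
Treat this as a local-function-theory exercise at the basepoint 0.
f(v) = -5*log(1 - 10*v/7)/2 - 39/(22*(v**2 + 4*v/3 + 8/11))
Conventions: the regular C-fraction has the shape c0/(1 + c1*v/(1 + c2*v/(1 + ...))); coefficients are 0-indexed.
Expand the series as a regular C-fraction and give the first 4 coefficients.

Taylor coefficients (expand at 0): a_0 = -39/16, a_1 = 1801/224, a_2 = -43091/18816, a_3 = 1019539/197568.
c0 = a_0 = -39/16. Peel one level at a time: if S = 1 + c*v/S' with S'(0) = 1, then c is the v-coefficient of S and S' = c*v/(S - 1).
S_1 = c0/f = 1 + (1801/546)*v + (282239/28392)*v^2 + ...; c1 = 1801/546.
S_2 = c1*v/(S_1 - 1) = 1 + (-282239/93652)*v + (-12832683631/22886848656)*v^2 + ...; c2 = -282239/93652.
S_3 = c2*v/(S_2 - 1) = 1 + (-166824887203/896663142396)*v + ...; c3 = -166824887203/896663142396.

The regular C-fraction coefficients are [-39/16, 1801/546, -282239/93652, -166824887203/896663142396].


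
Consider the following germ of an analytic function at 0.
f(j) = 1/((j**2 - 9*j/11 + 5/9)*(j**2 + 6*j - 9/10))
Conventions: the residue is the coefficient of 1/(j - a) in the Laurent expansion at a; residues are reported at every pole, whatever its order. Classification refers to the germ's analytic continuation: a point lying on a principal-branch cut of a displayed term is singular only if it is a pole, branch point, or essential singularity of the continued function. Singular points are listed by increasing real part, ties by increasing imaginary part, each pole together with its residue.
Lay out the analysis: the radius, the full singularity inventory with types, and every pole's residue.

Denominator factor (j**2 - 9*j/11 + 5/9): discriminant -1691/1089, complex-conjugate roots (9/22) + ((1/66)*sqrt(1691))*i and (9/22) - ((1/66)*sqrt(1691))*i; poles of order 1, moduli (1/3)*sqrt(5) and (1/3)*sqrt(5).
Denominator factor (j**2 + 6*j - 9/10): discriminant 198/5, real irrational roots -3 + (3/10)*sqrt(110) and -3 - (3/10)*sqrt(110); poles of order 1, moduli -3 + (3/10)*sqrt(110) and 3 + (3/10)*sqrt(110).
The radius of convergence is the smallest modulus among the singular points: -3 + (3/10)*sqrt(110).
The factor j**2 + 6*j - 9/10 splits as (j - a)(j - a') with a = -3 - (3/10)*sqrt(110), a' = -3 + (3/10)*sqrt(110). At the order-1 pole a set g(j) = (j - a)*f(j) = [1/(j**2 - 9*j/11 + 5/9)] / (j - a').
Simple pole: residue = g(a) at a = -3 - (3/10)*sqrt(110), which is 3341250/19430731 - (325365/19430731)*sqrt(110).
The factor j**2 + 6*j - 9/10 splits as (j - a)(j - a') with a = -3 + (3/10)*sqrt(110), a' = -3 - (3/10)*sqrt(110). At the order-1 pole a set g(j) = (j - a)*f(j) = [1/(j**2 - 9*j/11 + 5/9)] / (j - a').
Simple pole: residue = g(a) at a = -3 + (3/10)*sqrt(110), which is 3341250/19430731 + (325365/19430731)*sqrt(110).
The factor j**2 - 9*j/11 + 5/9 splits as (j - a)(j - a') with a = (9/22) - ((1/66)*sqrt(1691))*i, a' = (9/22) + ((1/66)*sqrt(1691))*i. At the order-1 pole a set g(j) = (j - a)*f(j) = [1/(j**2 + 6*j - 9/10)] / (j - a').
Simple pole: residue = g(a) at a = (9/22) - ((1/66)*sqrt(1691))*i, which is (-3341250/19430731) + ((43136280/32857366121)*sqrt(1691))*i.
The factor j**2 - 9*j/11 + 5/9 splits as (j - a)(j - a') with a = (9/22) + ((1/66)*sqrt(1691))*i, a' = (9/22) - ((1/66)*sqrt(1691))*i. At the order-1 pole a set g(j) = (j - a)*f(j) = [1/(j**2 + 6*j - 9/10)] / (j - a').
Simple pole: residue = g(a) at a = (9/22) + ((1/66)*sqrt(1691))*i, which is (-3341250/19430731) - ((43136280/32857366121)*sqrt(1691))*i.
List the singular points by increasing real part (a conjugate pair: the negative imaginary part first).

Radius of convergence at 0: -3 + (3/10)*sqrt(110).
At -3 - (3/10)*sqrt(110): a pole of order 1; residue 3341250/19430731 - (325365/19430731)*sqrt(110).
At -3 + (3/10)*sqrt(110): a pole of order 1; residue 3341250/19430731 + (325365/19430731)*sqrt(110).
At (9/22) - ((1/66)*sqrt(1691))*i: a pole of order 1; residue (-3341250/19430731) + ((43136280/32857366121)*sqrt(1691))*i.
At (9/22) + ((1/66)*sqrt(1691))*i: a pole of order 1; residue (-3341250/19430731) - ((43136280/32857366121)*sqrt(1691))*i.


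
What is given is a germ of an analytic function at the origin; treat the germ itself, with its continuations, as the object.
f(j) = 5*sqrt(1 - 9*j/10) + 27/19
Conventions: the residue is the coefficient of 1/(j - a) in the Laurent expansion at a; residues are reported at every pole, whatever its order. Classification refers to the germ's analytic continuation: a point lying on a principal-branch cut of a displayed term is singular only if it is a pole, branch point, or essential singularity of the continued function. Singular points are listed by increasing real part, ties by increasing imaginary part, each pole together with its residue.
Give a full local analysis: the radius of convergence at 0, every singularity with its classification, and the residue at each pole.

Radius of convergence at 0: 10/9.
At 10/9: an algebraic (square-root) branch point.

Branch term (5)*sqrt(1 - j/(10/9)): its argument vanishes at j = 10/9, a square-root branch point, modulus 10/9.
The radius of convergence is the smallest modulus among the singular points: 10/9.


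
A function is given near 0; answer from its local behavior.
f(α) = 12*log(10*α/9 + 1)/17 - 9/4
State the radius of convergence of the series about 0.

Branch term (12/17)*log(1 - α/(-9/10)): its argument vanishes at α = -9/10, a logarithmic branch point, modulus 9/10.
The radius of convergence is the smallest modulus among the singular points: 9/10.

The radius of convergence is 9/10.


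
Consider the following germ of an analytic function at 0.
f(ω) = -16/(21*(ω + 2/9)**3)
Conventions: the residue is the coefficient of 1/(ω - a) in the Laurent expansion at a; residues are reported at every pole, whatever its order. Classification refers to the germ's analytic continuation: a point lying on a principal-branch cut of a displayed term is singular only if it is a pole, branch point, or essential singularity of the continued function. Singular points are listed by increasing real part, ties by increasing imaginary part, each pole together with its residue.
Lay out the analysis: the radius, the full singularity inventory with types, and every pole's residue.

Radius of convergence at 0: 2/9.
At -2/9: a pole of order 3; residue 0.

Denominator factor (ω + 2/9)^3: pole of order 3 at -2/9, modulus 2/9.
The radius of convergence is the smallest modulus among the singular points: 2/9.
At the order-3 pole -2/9 set g(ω) = (ω - (-2/9))^3*f(ω) = -16/21.
Order-3 pole: residue = g''(a)/2; g''(-2/9) = 0, so the residue is 0.


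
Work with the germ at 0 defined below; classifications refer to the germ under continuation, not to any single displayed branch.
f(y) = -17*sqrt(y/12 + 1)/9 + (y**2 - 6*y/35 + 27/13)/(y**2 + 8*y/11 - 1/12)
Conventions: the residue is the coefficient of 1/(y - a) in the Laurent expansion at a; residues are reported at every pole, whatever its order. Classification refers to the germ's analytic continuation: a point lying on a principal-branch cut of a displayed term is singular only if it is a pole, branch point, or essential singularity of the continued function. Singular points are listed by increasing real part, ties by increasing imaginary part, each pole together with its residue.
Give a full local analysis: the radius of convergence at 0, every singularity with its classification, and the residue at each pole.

Denominator factor (y**2 + 8*y/11 - 1/12): discriminant 313/363, real irrational roots -4/11 + (1/66)*sqrt(939) and -4/11 - (1/66)*sqrt(939); poles of order 1, moduli -4/11 + (1/66)*sqrt(939) and 4/11 + (1/66)*sqrt(939).
Branch term (-17/9)*sqrt(1 - y/(-12)): its argument vanishes at y = -12, a square-root branch point, modulus 12.
The radius of convergence is the smallest modulus among the singular points: -4/11 + (1/66)*sqrt(939).
The branch term is analytic at -4/11 - (1/66)*sqrt(939) and contributes nothing to the residue; only the rational part matters.
The factor y**2 + 8*y/11 - 1/12 splits as (y - a)(y - a') with a = -4/11 - (1/66)*sqrt(939), a' = -4/11 + (1/66)*sqrt(939). At the order-1 pole a set g(y) = (y - a)*(rational part) = [y**2 - 6*y/35 + 27/13] / (y - a').
Simple pole: residue = g(a) at a = -4/11 - (1/66)*sqrt(939), which is -173/385 - (1643099/18798780)*sqrt(939).
The branch term is analytic at -4/11 + (1/66)*sqrt(939) and contributes nothing to the residue; only the rational part matters.
The factor y**2 + 8*y/11 - 1/12 splits as (y - a)(y - a') with a = -4/11 + (1/66)*sqrt(939), a' = -4/11 - (1/66)*sqrt(939). At the order-1 pole a set g(y) = (y - a)*(rational part) = [y**2 - 6*y/35 + 27/13] / (y - a').
Simple pole: residue = g(a) at a = -4/11 + (1/66)*sqrt(939), which is -173/385 + (1643099/18798780)*sqrt(939).
List the singular points by increasing real part (a conjugate pair: the negative imaginary part first).

Radius of convergence at 0: -4/11 + (1/66)*sqrt(939).
At -12: an algebraic (square-root) branch point.
At -4/11 - (1/66)*sqrt(939): a pole of order 1; residue -173/385 - (1643099/18798780)*sqrt(939).
At -4/11 + (1/66)*sqrt(939): a pole of order 1; residue -173/385 + (1643099/18798780)*sqrt(939).


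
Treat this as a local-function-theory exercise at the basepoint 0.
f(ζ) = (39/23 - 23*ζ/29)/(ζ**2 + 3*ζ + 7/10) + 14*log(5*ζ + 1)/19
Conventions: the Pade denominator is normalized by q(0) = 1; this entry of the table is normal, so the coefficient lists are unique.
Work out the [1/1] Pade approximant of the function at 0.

The Pade approximant has numerator coefficients [390/161, 50553368665/14378456302]; denominator coefficients [1, 31885825/6807444].

Taylor coefficients needed (expand at 0): a_0 = 390/161, a_1 = -4862460/620977, a_2 = 159429125/4346839.
Write the denominator as Q(ζ) = 1 + q1*ζ. Requiring Q*f - P = O(ζ^3) with deg P <= 1 kills the coefficients of ζ^2..ζ^2 in Q*f:
  ζ^2: a_2 + q1*a_1 = 0, i.e. 159429125/4346839 + (-4862460/620977)*q1 = 0.
Solving this linear system: q1 = 31885825/6807444.
The numerator is Q*f truncated at degree 1: P0 = a_0 = 390/161; P1 = a_1 + q1*a_0 = 50553368665/14378456302.


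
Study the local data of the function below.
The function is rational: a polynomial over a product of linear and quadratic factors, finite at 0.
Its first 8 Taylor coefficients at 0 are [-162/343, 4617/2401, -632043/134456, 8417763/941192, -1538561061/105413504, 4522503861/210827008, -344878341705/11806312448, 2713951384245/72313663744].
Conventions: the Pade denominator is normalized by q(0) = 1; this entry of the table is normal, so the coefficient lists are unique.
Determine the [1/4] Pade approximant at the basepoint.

The Pade approximant has numerator coefficients [-162/343, 972/12691]; denominator coefficients [1, 2025/518, 172989/29008, 54675/12691, 33291/25382].

Taylor coefficients needed (read off): a_0 = -162/343, a_1 = 4617/2401, a_2 = -632043/134456, a_3 = 8417763/941192, a_4 = -1538561061/105413504, a_5 = 4522503861/210827008.
Write the denominator as Q(ζ) = 1 + q1*ζ + q2*ζ^2 + q3*ζ^3 + q4*ζ^4. Requiring Q*f - P = O(ζ^6) with deg P <= 1 kills the coefficients of ζ^2..ζ^5 in Q*f:
  ζ^2: a_2 + q1*a_1 + q2*a_0 = 0, i.e. -632043/134456 + (4617/2401)*q1 + (-162/343)*q2 = 0.
  ζ^3: a_3 + q1*a_2 + q2*a_1 + q3*a_0 = 0, i.e. 8417763/941192 + (-632043/134456)*q1 + (4617/2401)*q2 + (-162/343)*q3 = 0.
  ζ^4: a_4 + q1*a_3 + q2*a_2 + q3*a_1 + q4*a_0 = 0, i.e. -1538561061/105413504 + (8417763/941192)*q1 + (-632043/134456)*q2 + (4617/2401)*q3 + (-162/343)*q4 = 0.
  ζ^5: a_5 + q1*a_4 + q2*a_3 + q3*a_2 + q4*a_1 = 0, i.e. 4522503861/210827008 + (-1538561061/105413504)*q1 + (8417763/941192)*q2 + (-632043/134456)*q3 + (4617/2401)*q4 = 0.
Solving this linear system: q1 = 2025/518, q2 = 172989/29008, q3 = 54675/12691, q4 = 33291/25382.
The numerator is Q*f truncated at degree 1: P0 = a_0 = -162/343; P1 = a_1 + q1*a_0 = 972/12691.
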